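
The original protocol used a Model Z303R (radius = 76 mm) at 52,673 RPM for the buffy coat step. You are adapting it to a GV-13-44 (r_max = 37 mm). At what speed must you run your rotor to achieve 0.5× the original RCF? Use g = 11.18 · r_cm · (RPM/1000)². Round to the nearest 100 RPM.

Original rotor: r = 76 mm = 7.6 cm
RCF = 11.18 × r × (N/1000)²
RCF_original = 11.18 × 7.6 × (52.673)² = 11.18 × 7.6 × 2,774.444929 ≈ 235,739 × g
Target RCF = 0.5 × 235,739 ≈ 117,869.5 × g
Your rotor: r = 37 mm = 3.7 cm
117,869.5 = 11.18 × 3.7 × (N/1000)²
(N/1000)² = 117,869.5 / 41.366 = 2849.429
N = 1000 × √2849.429 ≈ 53,380.0

≈ 53400 RPM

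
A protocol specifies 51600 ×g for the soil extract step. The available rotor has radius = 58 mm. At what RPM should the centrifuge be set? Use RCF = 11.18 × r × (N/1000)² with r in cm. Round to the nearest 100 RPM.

r = 58 mm = 5.8 cm
51,600 = 11.18 × 5.8 × (N/1000)²
(N/1000)² = 51,600 / 64.844 = 795.756
N = 1000 × √795.756 ≈ 28,209.1

N ≈ 28200 RPM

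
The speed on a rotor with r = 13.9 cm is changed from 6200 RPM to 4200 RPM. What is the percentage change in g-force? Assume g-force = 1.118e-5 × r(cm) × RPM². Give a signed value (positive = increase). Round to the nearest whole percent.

-54%

RCF ∝ N², so the ratio is (4200/6200)² = (0.677419)² = 0.4589.
Change = 0.4589 − 1 = -0.5411 → -54.1%.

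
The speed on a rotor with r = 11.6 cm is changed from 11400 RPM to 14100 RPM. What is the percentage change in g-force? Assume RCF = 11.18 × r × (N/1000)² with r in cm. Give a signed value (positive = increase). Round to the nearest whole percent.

+53%

RCF ∝ N², so the ratio is (14100/11400)² = (1.236842)² = 1.5298.
Change = 1.5298 − 1 = +0.5298 → +53.0%.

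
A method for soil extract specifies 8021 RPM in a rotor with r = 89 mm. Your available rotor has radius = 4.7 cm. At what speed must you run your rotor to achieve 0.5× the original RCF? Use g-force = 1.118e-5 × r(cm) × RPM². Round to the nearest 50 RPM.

≈ 7800 RPM

Original rotor: r = 89 mm = 8.9 cm
RCF_original = 1.118 × 10⁻⁵ × 8.9 × (8021)² = 1.118 × 10⁻⁵ × 8.9 × 64,336,441 ≈ 6,401.6 × g
Target RCF = 0.5 × 6,401.6 ≈ 3,200.8 × g
3,200.8 = 1.118 × 10⁻⁵ × 4.7 × N²
N² = 3,200.8 / (5.2546 × 10⁻⁵) = 60,914,247
N ≈ √60,914,247 ≈ 7,804.8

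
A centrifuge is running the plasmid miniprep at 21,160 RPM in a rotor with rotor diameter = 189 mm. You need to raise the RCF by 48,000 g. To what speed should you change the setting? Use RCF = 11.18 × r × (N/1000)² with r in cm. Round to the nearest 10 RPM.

30030 RPM

r = 189 mm / 2 = 94.5 mm = 9.45 cm
Current RCF = 11.18 × 9.45 × (21.16)² = 11.18 × 9.45 × 447.7456 ≈ 47,304.8 × g
Target RCF = 47,304.8 + 48,000 = 95,304.8 × g
(N/1000)² = 95,304.8 / 105.651 = 902.0719
N = 1000 × √902.0719 ≈ 30,034.5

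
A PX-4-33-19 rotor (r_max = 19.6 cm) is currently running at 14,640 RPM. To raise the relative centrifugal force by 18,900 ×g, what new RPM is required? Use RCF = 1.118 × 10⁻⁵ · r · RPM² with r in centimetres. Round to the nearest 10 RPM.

17340 RPM

Current RCF = 1.118 × 10⁻⁵ × 19.6 × (14640)² = 1.118 × 10⁻⁵ × 19.6 × 214,329,600 ≈ 46,965.6 × g
Target RCF = 46,965.6 + 18,900 = 65,865.6 × g
N² = 65,865.6 / (21.9128 × 10⁻⁵) = 300,580,483
N ≈ √300,580,483 ≈ 17,337.3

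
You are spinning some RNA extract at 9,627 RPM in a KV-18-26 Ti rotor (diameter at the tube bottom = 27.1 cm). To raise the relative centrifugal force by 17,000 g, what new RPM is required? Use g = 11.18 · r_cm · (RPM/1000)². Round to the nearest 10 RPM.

r = 27.1 / 2 = 13.55 cm
Current RCF = 11.18 × 13.55 × (9.627)² = 11.18 × 13.55 × 92.679129 ≈ 14,039.9 × g
Target RCF = 14,039.9 + 17,000 = 31,039.9 × g
(N/1000)² = 31,039.9 / 151.489 = 204.8987
N = 1000 × √204.8987 ≈ 14,314.3

14310 RPM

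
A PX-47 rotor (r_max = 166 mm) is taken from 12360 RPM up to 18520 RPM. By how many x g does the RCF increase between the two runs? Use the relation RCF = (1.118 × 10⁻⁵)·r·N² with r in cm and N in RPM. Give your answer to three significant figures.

r = 166 mm = 16.6 cm
RCF₁ = 1.118 × 10⁻⁵ × 16.6 × (12360)² = 1.118 × 10⁻⁵ × 16.6 × 152,769,600 ≈ 28,352.2 × g
RCF₂ = 1.118 × 10⁻⁵ × 16.6 × (18520)² = 1.118 × 10⁻⁵ × 16.6 × 342,990,400 ≈ 63,654.9 × g
Increase = 63,654.9 − 28,352.2 = 35,302.7

≈ 35300 x g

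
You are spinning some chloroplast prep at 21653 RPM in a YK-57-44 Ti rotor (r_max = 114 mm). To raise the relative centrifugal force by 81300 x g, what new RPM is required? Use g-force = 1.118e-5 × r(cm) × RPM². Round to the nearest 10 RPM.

r = 114 mm = 11.4 cm
Current RCF = 1.118 × 10⁻⁵ × 11.4 × (21653)² = 1.118 × 10⁻⁵ × 11.4 × 468,852,409 ≈ 59,756.2 × g
Target RCF = 59,756.2 + 81,300 = 141,056.2 × g
N² = 141,056.2 / (12.7452 × 10⁻⁵) = 1,106,739,792
N ≈ √1,106,739,792 ≈ 33,267.7

N₂ ≈ 33270 RPM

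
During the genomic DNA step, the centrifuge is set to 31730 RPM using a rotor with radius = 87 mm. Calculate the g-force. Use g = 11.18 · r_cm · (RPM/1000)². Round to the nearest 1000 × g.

RCF ≈ 98000 × g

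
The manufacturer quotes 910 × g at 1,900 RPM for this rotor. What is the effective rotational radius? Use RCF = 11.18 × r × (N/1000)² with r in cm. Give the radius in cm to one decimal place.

r ≈ 22.5 cm

910 = 11.18 × r × (1.9)²
r = 910 / (11.18 × 3.61) = 910 / 40.3598 ≈ 22.547 cm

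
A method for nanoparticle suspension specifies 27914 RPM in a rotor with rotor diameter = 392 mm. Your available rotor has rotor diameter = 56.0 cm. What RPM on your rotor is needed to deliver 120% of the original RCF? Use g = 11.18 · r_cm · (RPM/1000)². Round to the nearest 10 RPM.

Original rotor: r = 392 mm / 2 = 196 mm = 19.6 cm
RCF_original = 11.18 × 19.6 × (27.914)² = 11.18 × 19.6 × 779.191396 ≈ 170,742.7 × g
Target RCF = 1.2 × 170,742.7 ≈ 204,891.2 × g
Your rotor: r = 56.0 / 2 = 28 cm
204,891.2 = 11.18 × 28 × (N/1000)²
(N/1000)² = 204,891.2 / 313.04 = 654.5208
N = 1000 × √654.5208 ≈ 25,583.6

25580 RPM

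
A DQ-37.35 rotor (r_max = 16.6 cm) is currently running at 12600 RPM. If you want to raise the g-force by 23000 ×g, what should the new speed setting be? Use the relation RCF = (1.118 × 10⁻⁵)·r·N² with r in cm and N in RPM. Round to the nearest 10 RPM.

N₂ ≈ 16810 RPM

Current RCF = 1.118 × 10⁻⁵ × 16.6 × (12600)² = 1.118 × 10⁻⁵ × 16.6 × 158,760,000 ≈ 29,464 × g
Target RCF = 29,464 + 23,000 = 52,464 × g
N² = 52,464 / (18.5588 × 10⁻⁵) = 282,690,691
N ≈ √282,690,691 ≈ 16,813.4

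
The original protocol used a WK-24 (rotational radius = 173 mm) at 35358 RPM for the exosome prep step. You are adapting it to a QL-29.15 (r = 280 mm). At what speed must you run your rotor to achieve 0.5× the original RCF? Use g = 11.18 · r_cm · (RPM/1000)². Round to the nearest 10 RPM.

Original rotor: r = 173 mm = 17.3 cm
RCF = 11.18 × r × (N/1000)²
RCF_original = 11.18 × 17.3 × (35.358)² = 11.18 × 17.3 × 1,250.188164 ≈ 241,803.9 × g
Target RCF = 0.5 × 241,803.9 ≈ 120,901.9 × g
Your rotor: r = 280 mm = 28.0 cm
120,901.9 = 11.18 × 28 × (N/1000)²
(N/1000)² = 120,901.9 / 313.04 = 386.2187
N = 1000 × √386.2187 ≈ 19,652.4

19650 RPM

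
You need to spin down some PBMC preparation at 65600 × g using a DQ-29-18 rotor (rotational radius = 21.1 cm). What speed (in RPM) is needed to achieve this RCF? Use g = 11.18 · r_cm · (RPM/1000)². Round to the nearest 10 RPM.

65,600 = 11.18 × 21.1 × (N/1000)²
(N/1000)² = 65,600 / 235.898 = 278.0863
N = 1000 × √278.0863 ≈ 16,675.9

≈ 16680 RPM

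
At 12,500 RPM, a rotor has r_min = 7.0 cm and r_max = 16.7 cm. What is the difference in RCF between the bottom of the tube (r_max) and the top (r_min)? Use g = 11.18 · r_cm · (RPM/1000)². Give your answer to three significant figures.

≈ 16900 g

RCF_max = 11.18 × 16.7 × (12.5)² = 11.18 × 16.7 × 156.25 ≈ 29,172.8 × g
RCF_min = 11.18 × 7 × (12.5)² = 11.18 × 7 × 156.25 ≈ 12,228.1 × g
ΔRCF = 29,172.8 − 12,228.1 = 16,944.7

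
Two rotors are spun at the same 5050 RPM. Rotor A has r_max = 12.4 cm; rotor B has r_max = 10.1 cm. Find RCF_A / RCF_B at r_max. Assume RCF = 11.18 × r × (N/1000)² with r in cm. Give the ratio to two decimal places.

At fixed N, RCF ∝ r, so RCF_A/RCF_B = r_A/r_B = 12.4 / 10.1 = 1.2277.

1.23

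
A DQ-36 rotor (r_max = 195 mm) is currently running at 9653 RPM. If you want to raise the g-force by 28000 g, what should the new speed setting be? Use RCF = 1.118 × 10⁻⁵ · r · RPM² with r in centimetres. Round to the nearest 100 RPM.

r = 195 mm = 19.5 cm
Current RCF = 1.118 × 10⁻⁵ × 19.5 × (9653)² = 1.118 × 10⁻⁵ × 19.5 × 93,180,409 ≈ 20,314.3 × g
Target RCF = 20,314.3 + 28,000 = 48,314.3 × g
N² = 48,314.3 / (21.801 × 10⁻⁵) = 221,615,064
N ≈ √221,615,064 ≈ 14,886.7

14900 RPM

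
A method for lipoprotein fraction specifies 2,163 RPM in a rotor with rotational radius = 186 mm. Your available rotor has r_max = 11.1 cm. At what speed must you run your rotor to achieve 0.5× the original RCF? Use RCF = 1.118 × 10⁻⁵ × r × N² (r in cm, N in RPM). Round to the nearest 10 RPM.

Original rotor: r = 186 mm = 18.6 cm
RCF_original = 1.118 × 10⁻⁵ × 18.6 × (2163)² = 1.118 × 10⁻⁵ × 18.6 × 4,678,569 ≈ 972.9 × g
Target RCF = 0.5 × 972.9 ≈ 486.4 × g
486.4 = 1.118 × 10⁻⁵ × 11.1 × N²
N² = 486.4 / (12.4098 × 10⁻⁵) = 3,919,483
N ≈ √3,919,483 ≈ 1,979.8

1980 RPM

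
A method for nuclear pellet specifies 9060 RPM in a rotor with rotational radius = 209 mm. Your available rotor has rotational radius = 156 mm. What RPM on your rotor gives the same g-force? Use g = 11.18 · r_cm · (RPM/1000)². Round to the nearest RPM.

Original rotor: r = 209 mm = 20.9 cm
RCF_original = 11.18 × 20.9 × (9.06)² = 11.18 × 20.9 × 82.0836 ≈ 19,179.8 × g
Your rotor: r = 156 mm = 15.6 cm
19,179.8 = 11.18 × 15.6 × (N/1000)²
(N/1000)² = 19,179.8 / 174.408 = 109.9709
N = 1000 × √109.9709 ≈ 10,486.7

10487 RPM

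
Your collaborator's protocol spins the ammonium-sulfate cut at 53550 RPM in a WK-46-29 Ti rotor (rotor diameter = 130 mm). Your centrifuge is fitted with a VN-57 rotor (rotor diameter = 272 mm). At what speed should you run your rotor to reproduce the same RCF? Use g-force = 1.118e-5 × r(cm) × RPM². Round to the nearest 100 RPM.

37000 RPM

Original rotor: r = 130 mm / 2 = 65 mm = 6.5 cm
RCF = 1.118 × 10⁻⁵ × r × N²
RCF_original = 1.118 × 10⁻⁵ × 6.5 × (53550)² = 1.118 × 10⁻⁵ × 6.5 × 2,867,602,500 ≈ 208,388.7 × g
Your rotor: r = 272 mm / 2 = 136 mm = 13.6 cm
208,388.7 = 1.118 × 10⁻⁵ × 13.6 × N²
N² = 208,388.7 / (15.2048 × 10⁻⁵) = 1,370,545,486
N ≈ √1,370,545,486 ≈ 37,020.9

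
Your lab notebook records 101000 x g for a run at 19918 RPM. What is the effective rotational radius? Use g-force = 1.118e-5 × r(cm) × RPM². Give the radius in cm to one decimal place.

22.8 cm

101000 = 1.118 × 10⁻⁵ × r × (19918)²
r = 101000 / (1.118 × 10⁻⁵ × 396,726,724) = 101000 / 4435.405 ≈ 22.771 cm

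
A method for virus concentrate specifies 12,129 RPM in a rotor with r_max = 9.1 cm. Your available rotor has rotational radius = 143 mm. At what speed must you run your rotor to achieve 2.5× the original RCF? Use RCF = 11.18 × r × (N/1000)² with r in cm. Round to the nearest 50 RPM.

RCF_original = 11.18 × 9.1 × (12.129)² = 11.18 × 9.1 × 147.112641 ≈ 14,966.9 × g
Target RCF = 2.5 × 14,966.9 ≈ 37,417.2 × g
Your rotor: r = 143 mm = 14.3 cm
37,417.2 = 11.18 × 14.3 × (N/1000)²
(N/1000)² = 37,417.2 / 159.874 = 234.0418
N = 1000 × √234.0418 ≈ 15,298.4

15300 RPM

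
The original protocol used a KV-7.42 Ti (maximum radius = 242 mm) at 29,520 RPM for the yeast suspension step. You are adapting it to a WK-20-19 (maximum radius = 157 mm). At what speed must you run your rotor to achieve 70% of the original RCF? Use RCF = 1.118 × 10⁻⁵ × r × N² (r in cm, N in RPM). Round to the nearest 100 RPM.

≈ 30700 RPM

Original rotor: r = 242 mm = 24.2 cm
RCF_original = 1.118 × 10⁻⁵ × 24.2 × (29520)² = 1.118 × 10⁻⁵ × 24.2 × 871,430,400 ≈ 235,770.7 × g
Target RCF = 0.7 × 235,770.7 ≈ 165,039.5 × g
Your rotor: r = 157 mm = 15.7 cm
165,039.5 = 1.118 × 10⁻⁵ × 15.7 × N²
N² = 165,039.5 / (17.5526 × 10⁻⁵) = 940,256,714
N ≈ √940,256,714 ≈ 30,663.6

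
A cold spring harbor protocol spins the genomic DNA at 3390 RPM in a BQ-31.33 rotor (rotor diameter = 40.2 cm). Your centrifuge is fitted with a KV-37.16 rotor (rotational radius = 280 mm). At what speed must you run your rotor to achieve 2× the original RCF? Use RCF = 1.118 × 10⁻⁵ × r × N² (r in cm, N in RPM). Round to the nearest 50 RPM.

Original rotor: r = 40.2 / 2 = 20.1 cm
RCF_original = 1.118 × 10⁻⁵ × 20.1 × (3390)² = 1.118 × 10⁻⁵ × 20.1 × 11,492,100 ≈ 2,582.5 × g
Target RCF = 2 × 2,582.5 ≈ 5,165 × g
Your rotor: r = 280 mm = 28.0 cm
5,165 = 1.118 × 10⁻⁵ × 28 × N²
N² = 5,165 / (31.304 × 10⁻⁵) = 16,499,489
N ≈ √16,499,489 ≈ 4,062.0

4050 RPM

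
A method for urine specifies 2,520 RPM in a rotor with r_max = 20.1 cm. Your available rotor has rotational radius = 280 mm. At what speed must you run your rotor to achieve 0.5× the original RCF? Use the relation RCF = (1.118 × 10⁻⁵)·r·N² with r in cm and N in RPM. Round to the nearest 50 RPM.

RCF = 1.118 × 10⁻⁵ × r × N²
RCF_original = 1.118 × 10⁻⁵ × 20.1 × (2520)² = 1.118 × 10⁻⁵ × 20.1 × 6,350,400 ≈ 1,427 × g
Target RCF = 0.5 × 1,427 ≈ 713.5 × g
Your rotor: r = 280 mm = 28.0 cm
713.5 = 1.118 × 10⁻⁵ × 28 × N²
N² = 713.5 / (31.304 × 10⁻⁵) = 2,279,261
N ≈ √2,279,261 ≈ 1,509.7

≈ 1500 RPM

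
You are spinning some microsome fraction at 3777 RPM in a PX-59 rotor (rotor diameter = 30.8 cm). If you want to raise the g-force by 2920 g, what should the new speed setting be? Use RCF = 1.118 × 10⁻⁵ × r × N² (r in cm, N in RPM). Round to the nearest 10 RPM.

r = 30.8 / 2 = 15.4 cm
Current RCF = 1.118 × 10⁻⁵ × 15.4 × (3777)² = 1.118 × 10⁻⁵ × 15.4 × 14,265,729 ≈ 2,456.2 × g
Target RCF = 2,456.2 + 2,920 = 5,376.2 × g
N² = 5,376.2 / (17.2172 × 10⁻⁵) = 31,225,751
N ≈ √31,225,751 ≈ 5,588.0

≈ 5590 RPM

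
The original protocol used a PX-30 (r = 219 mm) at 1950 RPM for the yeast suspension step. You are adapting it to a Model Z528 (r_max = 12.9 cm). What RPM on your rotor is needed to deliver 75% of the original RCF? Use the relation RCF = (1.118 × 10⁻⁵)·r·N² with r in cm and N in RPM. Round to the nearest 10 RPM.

Original rotor: r = 219 mm = 21.9 cm
RCF_original = 1.118 × 10⁻⁵ × 21.9 × (1950)² = 1.118 × 10⁻⁵ × 21.9 × 3,802,500 ≈ 931 × g
Target RCF = 0.75 × 931 ≈ 698.2 × g
698.2 = 1.118 × 10⁻⁵ × 12.9 × N²
N² = 698.2 / (14.4222 × 10⁻⁵) = 4,841,148
N ≈ √4,841,148 ≈ 2,200.3

2200 RPM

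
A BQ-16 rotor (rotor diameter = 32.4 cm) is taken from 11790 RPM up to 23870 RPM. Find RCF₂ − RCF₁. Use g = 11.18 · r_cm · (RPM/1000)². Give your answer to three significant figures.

≈ 78000 ×g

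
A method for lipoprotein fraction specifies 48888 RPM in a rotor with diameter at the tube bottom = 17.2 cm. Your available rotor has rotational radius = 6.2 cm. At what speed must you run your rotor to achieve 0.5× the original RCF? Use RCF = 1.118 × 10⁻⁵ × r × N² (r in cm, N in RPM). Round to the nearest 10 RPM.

40710 RPM

Original rotor: r = 17.2 / 2 = 8.6 cm
RCF_original = 1.118 × 10⁻⁵ × 8.6 × (48888)² = 1.118 × 10⁻⁵ × 8.6 × 2,390,036,544 ≈ 229,797.2 × g
Target RCF = 0.5 × 229,797.2 ≈ 114,898.6 × g
114,898.6 = 1.118 × 10⁻⁵ × 6.2 × N²
N² = 114,898.6 / (6.9316 × 10⁻⁵) = 1,657,605,748
N ≈ √1,657,605,748 ≈ 40,713.7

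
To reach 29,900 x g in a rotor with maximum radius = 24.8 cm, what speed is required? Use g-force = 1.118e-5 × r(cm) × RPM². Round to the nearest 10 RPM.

10380 RPM

RCF = 1.118 × 10⁻⁵ × r × N²
29,900 = 1.118 × 10⁻⁵ × 24.8 × N²
N² = 29,900 / (27.7264 × 10⁻⁵) = 107,839,460
N ≈ √107,839,460 ≈ 10,384.6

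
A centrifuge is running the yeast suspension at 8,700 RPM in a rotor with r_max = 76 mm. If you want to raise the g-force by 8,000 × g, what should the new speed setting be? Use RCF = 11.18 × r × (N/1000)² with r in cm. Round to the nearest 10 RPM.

≈ 13030 RPM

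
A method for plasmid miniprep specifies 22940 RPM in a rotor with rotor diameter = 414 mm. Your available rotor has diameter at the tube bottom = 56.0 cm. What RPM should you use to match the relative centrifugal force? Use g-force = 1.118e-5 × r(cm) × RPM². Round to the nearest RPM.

Original rotor: r = 414 mm / 2 = 207 mm = 20.7 cm
RCF_original = 1.118 × 10⁻⁵ × 20.7 × (22940)² = 1.118 × 10⁻⁵ × 20.7 × 526,243,600 ≈ 121,786.5 × g
Your rotor: r = 56.0 / 2 = 28 cm
121,786.5 = 1.118 × 10⁻⁵ × 28 × N²
N² = 121,786.5 / (31.304 × 10⁻⁵) = 389,044,531
N ≈ √389,044,531 ≈ 19,724.2

19724 RPM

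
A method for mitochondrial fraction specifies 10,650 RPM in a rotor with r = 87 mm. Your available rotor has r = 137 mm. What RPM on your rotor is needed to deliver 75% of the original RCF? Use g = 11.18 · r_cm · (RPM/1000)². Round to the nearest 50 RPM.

7350 RPM

Original rotor: r = 87 mm = 8.7 cm
RCF_original = 11.18 × 8.7 × (10.65)² = 11.18 × 8.7 × 113.4225 ≈ 11,032.2 × g
Target RCF = 0.75 × 11,032.2 ≈ 8,274.2 × g
Your rotor: r = 137 mm = 13.7 cm
8,274.2 = 11.18 × 13.7 × (N/1000)²
(N/1000)² = 8,274.2 / 153.166 = 54.02113
N = 1000 × √54.02113 ≈ 7,349.9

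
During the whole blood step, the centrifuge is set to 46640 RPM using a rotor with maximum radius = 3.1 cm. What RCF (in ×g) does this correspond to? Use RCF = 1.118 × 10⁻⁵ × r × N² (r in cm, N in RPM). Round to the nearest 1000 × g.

RCF ≈ 75000 ×g

RCF = 1.118 × 10⁻⁵ × 3.1 × (46640)² = 1.118 × 10⁻⁵ × 3.1 × 2,175,289,600 ≈ 75,391.2 × g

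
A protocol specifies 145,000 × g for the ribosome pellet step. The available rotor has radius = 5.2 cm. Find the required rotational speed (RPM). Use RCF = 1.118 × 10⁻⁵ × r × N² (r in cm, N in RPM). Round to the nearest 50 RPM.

RCF = 1.118 × 10⁻⁵ × r × N²
145,000 = 1.118 × 10⁻⁵ × 5.2 × N²
N² = 145,000 / (5.8136 × 10⁻⁵) = 2,494,151,644
N ≈ √2,494,151,644 ≈ 49,941.5

N ≈ 49950 RPM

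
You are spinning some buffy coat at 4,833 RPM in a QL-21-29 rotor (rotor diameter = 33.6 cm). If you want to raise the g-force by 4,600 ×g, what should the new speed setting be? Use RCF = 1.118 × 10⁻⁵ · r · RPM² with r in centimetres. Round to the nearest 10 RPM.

r = 33.6 / 2 = 16.8 cm
Current RCF = 1.118 × 10⁻⁵ × 16.8 × (4833)² = 1.118 × 10⁻⁵ × 16.8 × 23,357,889 ≈ 4,387.2 × g
Target RCF = 4,387.2 + 4,600 = 8,987.2 × g
N² = 8,987.2 / (18.7824 × 10⁻⁵) = 47,849,050
N ≈ √47,849,050 ≈ 6,917.3

≈ 6920 RPM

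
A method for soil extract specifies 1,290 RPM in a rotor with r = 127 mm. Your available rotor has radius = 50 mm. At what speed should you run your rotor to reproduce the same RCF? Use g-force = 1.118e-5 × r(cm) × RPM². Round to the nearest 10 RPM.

Original rotor: r = 127 mm = 12.7 cm
RCF_original = 1.118 × 10⁻⁵ × 12.7 × (1290)² = 1.118 × 10⁻⁵ × 12.7 × 1,664,100 ≈ 236.3 × g
Your rotor: r = 50 mm = 5.0 cm
236.3 = 1.118 × 10⁻⁵ × 5 × N²
N² = 236.3 / (5.59 × 10⁻⁵) = 4,227,191
N ≈ √4,227,191 ≈ 2,056.0

2060 RPM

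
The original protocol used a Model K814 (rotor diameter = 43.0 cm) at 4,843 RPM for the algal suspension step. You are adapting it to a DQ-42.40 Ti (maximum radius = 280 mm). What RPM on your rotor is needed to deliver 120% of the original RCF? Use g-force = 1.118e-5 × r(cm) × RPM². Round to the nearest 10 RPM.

≈ 4650 RPM

Original rotor: r = 43.0 / 2 = 21.5 cm
RCF = 1.118 × 10⁻⁵ × r × N²
RCF_original = 1.118 × 10⁻⁵ × 21.5 × (4843)² = 1.118 × 10⁻⁵ × 21.5 × 23,454,649 ≈ 5,637.8 × g
Target RCF = 1.2 × 5,637.8 ≈ 6,765.4 × g
Your rotor: r = 280 mm = 28.0 cm
6,765.4 = 1.118 × 10⁻⁵ × 28 × N²
N² = 6,765.4 / (31.304 × 10⁻⁵) = 21,611,935
N ≈ √21,611,935 ≈ 4,648.9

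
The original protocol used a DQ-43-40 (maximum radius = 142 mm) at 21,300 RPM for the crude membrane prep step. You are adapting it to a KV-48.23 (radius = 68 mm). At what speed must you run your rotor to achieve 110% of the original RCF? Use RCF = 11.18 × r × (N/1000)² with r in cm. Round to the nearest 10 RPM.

Original rotor: r = 142 mm = 14.2 cm
RCF_original = 11.18 × 14.2 × (21.3)² = 11.18 × 14.2 × 453.69 ≈ 72,026 × g
Target RCF = 1.1 × 72,026 ≈ 79,228.6 × g
Your rotor: r = 68 mm = 6.8 cm
79,228.6 = 11.18 × 6.8 × (N/1000)²
(N/1000)² = 79,228.6 / 76.024 = 1042.152
N = 1000 × √1042.152 ≈ 32,282.4

≈ 32280 RPM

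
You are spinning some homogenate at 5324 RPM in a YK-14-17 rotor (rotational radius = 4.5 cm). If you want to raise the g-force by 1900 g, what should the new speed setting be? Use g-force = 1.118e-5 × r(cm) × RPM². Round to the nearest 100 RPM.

≈ 8100 RPM

Current RCF = 1.118 × 10⁻⁵ × 4.5 × (5324)² = 1.118 × 10⁻⁵ × 4.5 × 28,344,976 ≈ 1,426 × g
Target RCF = 1,426 + 1,900 = 3,326 × g
N² = 3,326 / (5.031 × 10⁻⁵) = 66,110,117
N ≈ √66,110,117 ≈ 8,130.8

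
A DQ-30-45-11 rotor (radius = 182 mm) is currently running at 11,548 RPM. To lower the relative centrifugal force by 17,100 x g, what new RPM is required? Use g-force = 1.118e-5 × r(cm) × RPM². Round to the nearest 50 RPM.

r = 182 mm = 18.2 cm
Current RCF = 1.118 × 10⁻⁵ × 18.2 × (11548)² = 1.118 × 10⁻⁵ × 18.2 × 133,356,304 ≈ 27,134.8 × g
Target RCF = 27,134.8 − 17,100 = 10,034.8 × g
N² = 10,034.8 / (20.3476 × 10⁻⁵) = 49,316,873
N ≈ √49,316,873 ≈ 7,022.6

N₂ ≈ 7000 RPM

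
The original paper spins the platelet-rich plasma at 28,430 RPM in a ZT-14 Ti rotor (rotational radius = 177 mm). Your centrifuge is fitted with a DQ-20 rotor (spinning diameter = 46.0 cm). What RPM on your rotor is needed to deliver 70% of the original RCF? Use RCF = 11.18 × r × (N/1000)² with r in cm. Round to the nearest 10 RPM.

Original rotor: r = 177 mm = 17.7 cm
RCF = 11.18 × r × (N/1000)²
RCF_original = 11.18 × 17.7 × (28.43)² = 11.18 × 17.7 × 808.2649 ≈ 159,944.3 × g
Target RCF = 0.7 × 159,944.3 ≈ 111,961 × g
Your rotor: r = 46.0 / 2 = 23 cm
111,961 = 11.18 × 23 × (N/1000)²
(N/1000)² = 111,961 / 257.14 = 435.4087
N = 1000 × √435.4087 ≈ 20,866.4

20870 RPM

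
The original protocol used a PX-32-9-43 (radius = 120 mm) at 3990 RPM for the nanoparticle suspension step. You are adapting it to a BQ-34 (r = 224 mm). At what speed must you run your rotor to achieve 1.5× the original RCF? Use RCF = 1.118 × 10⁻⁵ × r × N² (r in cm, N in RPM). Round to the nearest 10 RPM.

Original rotor: r = 120 mm = 12.0 cm
RCF_original = 1.118 × 10⁻⁵ × 12 × (3990)² = 1.118 × 10⁻⁵ × 12 × 15,920,100 ≈ 2,135.8 × g
Target RCF = 1.5 × 2,135.8 ≈ 3,203.7 × g
Your rotor: r = 224 mm = 22.4 cm
3,203.7 = 1.118 × 10⁻⁵ × 22.4 × N²
N² = 3,203.7 / (25.0432 × 10⁻⁵) = 12,792,694
N ≈ √12,792,694 ≈ 3,576.7

≈ 3580 RPM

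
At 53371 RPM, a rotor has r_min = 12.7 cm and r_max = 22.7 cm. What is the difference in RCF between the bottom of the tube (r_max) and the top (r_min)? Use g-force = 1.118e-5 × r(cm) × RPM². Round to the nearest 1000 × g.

RCF_max = 1.118 × 10⁻⁵ × 22.7 × (53371)² = 1.118 × 10⁻⁵ × 22.7 × 2,848,463,641 ≈ 722,900.2 × g
RCF_min = 1.118 × 10⁻⁵ × 12.7 × (53371)² = 1.118 × 10⁻⁵ × 12.7 × 2,848,463,641 ≈ 404,442 × g
ΔRCF = 722,900.2 − 404,442 = 318,458.2

ΔRCF ≈ 318000 g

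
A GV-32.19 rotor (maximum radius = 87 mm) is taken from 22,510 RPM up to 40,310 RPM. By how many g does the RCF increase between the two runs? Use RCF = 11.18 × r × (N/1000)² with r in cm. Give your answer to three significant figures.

r = 87 mm = 8.7 cm
RCF₁ = 11.18 × 8.7 × (22.51)² = 11.18 × 8.7 × 506.7001 ≈ 49,284.7 × g
RCF₂ = 11.18 × 8.7 × (40.31)² = 11.18 × 8.7 × 1,624.8961 ≈ 158,047.1 × g
Increase = 158,047.1 − 49,284.7 = 108,762.4

≈ 109000 g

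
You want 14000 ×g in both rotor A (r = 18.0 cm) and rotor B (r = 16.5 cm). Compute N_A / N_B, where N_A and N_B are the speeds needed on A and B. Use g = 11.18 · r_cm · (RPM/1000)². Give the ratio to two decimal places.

0.96

At fixed RCF, N ∝ 1/√r, so N_A/N_B = √(r_B/r_A) = √(16.5/18.0) = √0.916667 = 0.9574.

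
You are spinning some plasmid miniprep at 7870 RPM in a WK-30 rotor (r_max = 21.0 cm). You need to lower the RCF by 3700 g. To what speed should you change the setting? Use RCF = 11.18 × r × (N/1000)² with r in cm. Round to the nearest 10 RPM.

Current RCF = 11.18 × 21 × (7.87)² = 11.18 × 21 × 61.9369 ≈ 14,541.5 × g
Target RCF = 14,541.5 − 3,700 = 10,841.5 × g
(N/1000)² = 10,841.5 / 234.78 = 46.17727
N = 1000 × √46.17727 ≈ 6,795.4

≈ 6800 RPM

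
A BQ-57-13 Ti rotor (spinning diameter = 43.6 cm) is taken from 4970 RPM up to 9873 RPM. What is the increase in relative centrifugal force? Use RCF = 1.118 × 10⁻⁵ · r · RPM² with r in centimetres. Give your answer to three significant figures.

17700 × g

r = 43.6 / 2 = 21.8 cm
RCF₁ = 1.118 × 10⁻⁵ × 21.8 × (4970)² = 1.118 × 10⁻⁵ × 21.8 × 24,700,900 ≈ 6,020.2 × g
RCF₂ = 1.118 × 10⁻⁵ × 21.8 × (9873)² = 1.118 × 10⁻⁵ × 21.8 × 97,476,129 ≈ 23,757.3 × g
Increase = 23,757.3 − 6,020.2 = 17,737.1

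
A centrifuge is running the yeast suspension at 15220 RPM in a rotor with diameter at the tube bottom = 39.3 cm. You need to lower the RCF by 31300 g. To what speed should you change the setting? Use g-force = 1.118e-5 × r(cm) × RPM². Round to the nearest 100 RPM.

r = 39.3 / 2 = 19.65 cm
Current RCF = 1.118 × 10⁻⁵ × 19.65 × (15220)² = 1.118 × 10⁻⁵ × 19.65 × 231,648,400 ≈ 50,890.1 × g
Target RCF = 50,890.1 − 31,300 = 19,590.1 × g
N² = 19,590.1 / (21.9687 × 10⁻⁵) = 89,172,778
N ≈ √89,172,778 ≈ 9,443.1

9400 RPM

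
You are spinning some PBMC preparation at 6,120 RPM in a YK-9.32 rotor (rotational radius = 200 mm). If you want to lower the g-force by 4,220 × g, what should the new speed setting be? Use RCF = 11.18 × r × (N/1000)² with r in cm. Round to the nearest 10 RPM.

r = 200 mm = 20.0 cm
Current RCF = 11.18 × 20 × (6.12)² = 11.18 × 20 × 37.4544 ≈ 8,374.8 × g
Target RCF = 8,374.8 − 4,220 = 4,154.8 × g
(N/1000)² = 4,154.8 / 223.6 = 18.5814
N = 1000 × √18.5814 ≈ 4,310.6

≈ 4310 RPM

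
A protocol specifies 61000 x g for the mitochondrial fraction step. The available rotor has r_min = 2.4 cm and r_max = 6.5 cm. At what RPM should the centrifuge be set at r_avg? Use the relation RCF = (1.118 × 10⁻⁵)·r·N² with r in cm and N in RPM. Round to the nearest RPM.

N ≈ 35016 RPM

r_avg = (2.4 + 6.5) / 2 = 4.45 cm
61,000 = 1.118 × 10⁻⁵ × 4.45 × N²
N² = 61,000 / (4.9751 × 10⁻⁵) = 1,226,106,008
N ≈ √1,226,106,008 ≈ 35,015.8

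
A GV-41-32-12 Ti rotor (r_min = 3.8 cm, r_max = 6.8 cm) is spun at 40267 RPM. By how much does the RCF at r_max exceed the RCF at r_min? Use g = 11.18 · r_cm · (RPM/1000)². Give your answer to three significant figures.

≈ 54400 × g

RCF_max = 11.18 × 6.8 × (40.267)² = 11.18 × 6.8 × 1,621.431289 ≈ 123,267.7 × g
RCF_min = 11.18 × 3.8 × (40.267)² = 11.18 × 3.8 × 1,621.431289 ≈ 68,884.9 × g
ΔRCF = 123,267.7 − 68,884.9 = 54,382.8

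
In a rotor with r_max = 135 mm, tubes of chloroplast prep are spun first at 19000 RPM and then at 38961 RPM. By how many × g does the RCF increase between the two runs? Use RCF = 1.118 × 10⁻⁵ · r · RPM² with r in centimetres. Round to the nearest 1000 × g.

≈ 175000 × g

r = 135 mm = 13.5 cm
RCF₁ = 1.118 × 10⁻⁵ × 13.5 × (19000)² = 1.118 × 10⁻⁵ × 13.5 × 361,000,000 ≈ 54,485.7 × g
RCF₂ = 1.118 × 10⁻⁵ × 13.5 × (38961)² = 1.118 × 10⁻⁵ × 13.5 × 1,517,959,521 ≈ 229,105.6 × g
Increase = 229,105.6 − 54,485.7 = 174,619.9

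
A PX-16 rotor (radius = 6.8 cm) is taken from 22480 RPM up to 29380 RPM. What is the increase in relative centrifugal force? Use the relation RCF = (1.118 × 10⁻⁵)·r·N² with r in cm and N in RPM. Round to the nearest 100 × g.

27200 ×g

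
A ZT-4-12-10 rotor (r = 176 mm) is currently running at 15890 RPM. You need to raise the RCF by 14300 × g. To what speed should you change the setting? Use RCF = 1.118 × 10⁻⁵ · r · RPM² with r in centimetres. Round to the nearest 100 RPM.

18000 RPM

r = 176 mm = 17.6 cm
Current RCF = 1.118 × 10⁻⁵ × 17.6 × (15890)² = 1.118 × 10⁻⁵ × 17.6 × 252,492,100 ≈ 49,682.4 × g
Target RCF = 49,682.4 + 14,300 = 63,982.4 × g
N² = 63,982.4 / (19.6768 × 10⁻⁵) = 325,166,694
N ≈ √325,166,694 ≈ 18,032.4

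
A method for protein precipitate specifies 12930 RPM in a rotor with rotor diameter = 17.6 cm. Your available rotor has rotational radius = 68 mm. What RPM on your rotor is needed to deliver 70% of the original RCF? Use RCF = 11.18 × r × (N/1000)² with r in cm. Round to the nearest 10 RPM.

12310 RPM

Original rotor: r = 17.6 / 2 = 8.8 cm
RCF_original = 11.18 × 8.8 × (12.93)² = 11.18 × 8.8 × 167.1849 ≈ 16,448.3 × g
Target RCF = 0.7 × 16,448.3 ≈ 11,513.8 × g
Your rotor: r = 68 mm = 6.8 cm
11,513.8 = 11.18 × 6.8 × (N/1000)²
(N/1000)² = 11,513.8 / 76.024 = 151.4495
N = 1000 × √151.4495 ≈ 12,306.5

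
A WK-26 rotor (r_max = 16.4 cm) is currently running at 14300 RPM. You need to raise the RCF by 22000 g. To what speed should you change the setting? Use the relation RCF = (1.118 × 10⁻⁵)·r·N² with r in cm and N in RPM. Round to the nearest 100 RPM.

Current RCF = 1.118 × 10⁻⁵ × 16.4 × (14300)² = 1.118 × 10⁻⁵ × 16.4 × 204,490,000 ≈ 37,493.7 × g
Target RCF = 37,493.7 + 22,000 = 59,493.7 × g
N² = 59,493.7 / (18.3352 × 10⁻⁵) = 324,478,053
N ≈ √324,478,053 ≈ 18,013.3

≈ 18000 RPM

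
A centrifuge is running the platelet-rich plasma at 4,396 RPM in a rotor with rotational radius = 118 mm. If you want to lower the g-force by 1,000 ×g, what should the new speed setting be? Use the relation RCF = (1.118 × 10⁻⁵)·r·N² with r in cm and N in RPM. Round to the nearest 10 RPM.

r = 118 mm = 11.8 cm
Current RCF = 1.118 × 10⁻⁵ × 11.8 × (4396)² = 1.118 × 10⁻⁵ × 11.8 × 19,324,816 ≈ 2,549.4 × g
Target RCF = 2,549.4 − 1,000 = 1,549.4 × g
N² = 1,549.4 / (13.1924 × 10⁻⁵) = 11,744,641
N ≈ √11,744,641 ≈ 3,427.0

N₂ ≈ 3430 RPM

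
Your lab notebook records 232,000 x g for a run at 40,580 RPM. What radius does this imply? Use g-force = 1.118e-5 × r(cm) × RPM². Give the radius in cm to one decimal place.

12.6 cm

RCF = 1.118 × 10⁻⁵ × r × N²
232000 = 1.118 × 10⁻⁵ × r × (40580)²
r = 232000 / (1.118 × 10⁻⁵ × 1,646,736,400) = 232000 / 18410.51 ≈ 12.601 cm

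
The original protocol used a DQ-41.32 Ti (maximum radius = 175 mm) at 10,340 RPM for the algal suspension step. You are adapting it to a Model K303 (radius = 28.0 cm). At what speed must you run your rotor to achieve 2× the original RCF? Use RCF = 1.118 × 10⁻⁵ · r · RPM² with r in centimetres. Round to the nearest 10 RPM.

≈ 11560 RPM

Original rotor: r = 175 mm = 17.5 cm
RCF = 1.118 × 10⁻⁵ × r × N²
RCF_original = 1.118 × 10⁻⁵ × 17.5 × (10340)² = 1.118 × 10⁻⁵ × 17.5 × 106,915,600 ≈ 20,918 × g
Target RCF = 2 × 20,918 ≈ 41,836 × g
41,836 = 1.118 × 10⁻⁵ × 28 × N²
N² = 41,836 / (31.304 × 10⁻⁵) = 133,644,263
N ≈ √133,644,263 ≈ 11,560.5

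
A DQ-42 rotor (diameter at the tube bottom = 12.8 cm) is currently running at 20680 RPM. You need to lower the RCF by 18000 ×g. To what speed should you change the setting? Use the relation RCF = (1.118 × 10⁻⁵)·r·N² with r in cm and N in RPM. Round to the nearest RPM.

≈ 13270 RPM

r = 12.8 / 2 = 6.4 cm
Current RCF = 1.118 × 10⁻⁵ × 6.4 × (20680)² = 1.118 × 10⁻⁵ × 6.4 × 427,662,400 ≈ 30,600.1 × g
Target RCF = 30,600.1 − 18,000 = 12,600.1 × g
N² = 12,600.1 / (7.1552 × 10⁻⁵) = 176,097,104
N ≈ √176,097,104 ≈ 13,270.2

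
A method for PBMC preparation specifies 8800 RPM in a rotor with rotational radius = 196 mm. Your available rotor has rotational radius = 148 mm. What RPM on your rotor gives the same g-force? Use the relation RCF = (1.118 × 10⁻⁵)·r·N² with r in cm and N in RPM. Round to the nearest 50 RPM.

Original rotor: r = 196 mm = 19.6 cm
RCF_original = 1.118 × 10⁻⁵ × 19.6 × (8800)² = 1.118 × 10⁻⁵ × 19.6 × 77,440,000 ≈ 16,969.3 × g
Your rotor: r = 148 mm = 14.8 cm
16,969.3 = 1.118 × 10⁻⁵ × 14.8 × N²
N² = 16,969.3 / (16.5464 × 10⁻⁵) = 102,555,843
N ≈ √102,555,843 ≈ 10,127.0

10150 RPM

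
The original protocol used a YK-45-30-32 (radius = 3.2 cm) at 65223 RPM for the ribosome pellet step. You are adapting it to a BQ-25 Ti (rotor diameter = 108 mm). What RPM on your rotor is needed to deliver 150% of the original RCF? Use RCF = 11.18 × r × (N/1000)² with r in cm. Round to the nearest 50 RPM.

RCF_original = 11.18 × 3.2 × (65.223)² = 11.18 × 3.2 × 4,254.039729 ≈ 152,192.5 × g
Target RCF = 1.5 × 152,192.5 ≈ 228,288.8 × g
Your rotor: r = 108 mm / 2 = 54 mm = 5.4 cm
228,288.8 = 11.18 × 5.4 × (N/1000)²
(N/1000)² = 228,288.8 / 60.372 = 3781.369
N = 1000 × √3781.369 ≈ 61,492.8

≈ 61500 RPM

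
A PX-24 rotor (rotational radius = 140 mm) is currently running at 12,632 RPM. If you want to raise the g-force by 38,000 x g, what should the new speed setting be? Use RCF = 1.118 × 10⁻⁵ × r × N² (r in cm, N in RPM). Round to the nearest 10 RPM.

N₂ ≈ 20060 RPM

r = 140 mm = 14.0 cm
Current RCF = 1.118 × 10⁻⁵ × 14 × (12632)² = 1.118 × 10⁻⁵ × 14 × 159,567,424 ≈ 24,975.5 × g
Target RCF = 24,975.5 + 38,000 = 62,975.5 × g
N² = 62,975.5 / (15.652 × 10⁻⁵) = 402,347,943
N ≈ √402,347,943 ≈ 20,058.6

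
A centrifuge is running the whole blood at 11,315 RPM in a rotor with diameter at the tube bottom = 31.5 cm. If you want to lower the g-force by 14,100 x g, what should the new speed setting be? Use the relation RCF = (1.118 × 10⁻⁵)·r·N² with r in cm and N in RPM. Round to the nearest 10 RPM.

r = 31.5 / 2 = 15.75 cm
Current RCF = 1.118 × 10⁻⁵ × 15.75 × (11315)² = 1.118 × 10⁻⁵ × 15.75 × 128,029,225 ≈ 22,544 × g
Target RCF = 22,544 − 14,100 = 8,444 × g
N² = 8,444 / (17.6085 × 10⁻⁵) = 47,954,113
N ≈ √47,954,113 ≈ 6,924.9

N₂ ≈ 6920 RPM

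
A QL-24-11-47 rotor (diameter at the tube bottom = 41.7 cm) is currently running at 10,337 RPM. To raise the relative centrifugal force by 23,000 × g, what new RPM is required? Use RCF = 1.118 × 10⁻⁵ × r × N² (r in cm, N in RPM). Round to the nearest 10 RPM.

N₂ ≈ 14340 RPM

r = 41.7 / 2 = 20.85 cm
Current RCF = 1.118 × 10⁻⁵ × 20.85 × (10337)² = 1.118 × 10⁻⁵ × 20.85 × 106,853,569 ≈ 24,907.9 × g
Target RCF = 24,907.9 + 23,000 = 47,907.9 × g
N² = 47,907.9 / (23.3103 × 10⁻⁵) = 205,522,451
N ≈ √205,522,451 ≈ 14,336.1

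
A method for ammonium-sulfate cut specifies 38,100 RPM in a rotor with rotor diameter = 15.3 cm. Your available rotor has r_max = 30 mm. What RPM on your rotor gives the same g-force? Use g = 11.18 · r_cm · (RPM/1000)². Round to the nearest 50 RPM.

Original rotor: r = 15.3 / 2 = 7.65 cm
RCF_original = 11.18 × 7.65 × (38.1)² = 11.18 × 7.65 × 1,451.61 ≈ 124,151.8 × g
Your rotor: r = 30 mm = 3.0 cm
124,151.8 = 11.18 × 3 × (N/1000)²
(N/1000)² = 124,151.8 / 33.54 = 3701.604
N = 1000 × √3701.604 ≈ 60,840.8

≈ 60850 RPM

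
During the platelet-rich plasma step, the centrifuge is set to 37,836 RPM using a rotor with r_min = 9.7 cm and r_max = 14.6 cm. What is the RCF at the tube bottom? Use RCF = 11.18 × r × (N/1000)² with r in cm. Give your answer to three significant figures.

RCF ≈ 234000 ×g

Use r_max = 14.6 cm.
RCF = 11.18 × 14.6 × (37.836)² = 11.18 × 14.6 × 1,431.562896 ≈ 233,671.1 × g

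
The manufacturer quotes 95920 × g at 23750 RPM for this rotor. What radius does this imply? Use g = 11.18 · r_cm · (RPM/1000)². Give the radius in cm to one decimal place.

95920 = 11.18 × r × (23.75)²
r = 95920 / (11.18 × 564.0625) = 95920 / 6306.219 ≈ 15.210 cm

15.2 cm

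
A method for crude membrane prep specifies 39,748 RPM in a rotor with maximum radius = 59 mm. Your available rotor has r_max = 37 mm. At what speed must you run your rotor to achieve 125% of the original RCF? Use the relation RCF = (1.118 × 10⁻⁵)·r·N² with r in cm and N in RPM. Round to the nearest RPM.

≈ 56117 RPM

Original rotor: r = 59 mm = 5.9 cm
RCF_original = 1.118 × 10⁻⁵ × 5.9 × (39748)² = 1.118 × 10⁻⁵ × 5.9 × 1,579,903,504 ≈ 104,213.6 × g
Target RCF = 1.25 × 104,213.6 ≈ 130,267 × g
Your rotor: r = 37 mm = 3.7 cm
130,267 = 1.118 × 10⁻⁵ × 3.7 × N²
N² = 130,267 / (4.1366 × 10⁻⁵) = 3,149,132,138
N ≈ √3,149,132,138 ≈ 56,117.1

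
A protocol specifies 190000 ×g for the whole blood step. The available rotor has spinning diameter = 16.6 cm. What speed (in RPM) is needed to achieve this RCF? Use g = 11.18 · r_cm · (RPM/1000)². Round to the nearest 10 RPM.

N ≈ 45250 RPM

r = 16.6 / 2 = 8.3 cm
RCF = 11.18 × r × (N/1000)²
190,000 = 11.18 × 8.3 × (N/1000)²
(N/1000)² = 190,000 / 92.794 = 2047.546
N = 1000 × √2047.546 ≈ 45,249.8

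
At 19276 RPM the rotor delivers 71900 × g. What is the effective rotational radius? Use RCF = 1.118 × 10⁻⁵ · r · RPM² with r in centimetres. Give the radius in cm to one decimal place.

≈ 17.3 cm

71900 = 1.118 × 10⁻⁵ × r × (19276)²
r = 71900 / (1.118 × 10⁻⁵ × 371,564,176) = 71900 / 4154.087 ≈ 17.308 cm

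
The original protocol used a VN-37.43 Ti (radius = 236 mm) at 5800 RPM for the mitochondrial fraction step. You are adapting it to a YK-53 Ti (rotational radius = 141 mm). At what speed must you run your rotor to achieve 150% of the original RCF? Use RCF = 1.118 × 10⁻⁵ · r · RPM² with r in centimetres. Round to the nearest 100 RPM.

9200 RPM

Original rotor: r = 236 mm = 23.6 cm
RCF_original = 1.118 × 10⁻⁵ × 23.6 × (5800)² = 1.118 × 10⁻⁵ × 23.6 × 33,640,000 ≈ 8,875.8 × g
Target RCF = 1.5 × 8,875.8 ≈ 13,313.7 × g
Your rotor: r = 141 mm = 14.1 cm
13,313.7 = 1.118 × 10⁻⁵ × 14.1 × N²
N² = 13,313.7 / (15.7638 × 10⁻⁵) = 84,457,428
N ≈ √84,457,428 ≈ 9,190.1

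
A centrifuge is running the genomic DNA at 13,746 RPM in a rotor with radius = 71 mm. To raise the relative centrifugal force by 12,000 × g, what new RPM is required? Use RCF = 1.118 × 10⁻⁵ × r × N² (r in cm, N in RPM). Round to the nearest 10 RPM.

≈ 18440 RPM

r = 71 mm = 7.1 cm
Current RCF = 1.118 × 10⁻⁵ × 7.1 × (13746)² = 1.118 × 10⁻⁵ × 7.1 × 188,952,516 ≈ 14,998.7 × g
Target RCF = 14,998.7 + 12,000 = 26,998.7 × g
N² = 26,998.7 / (7.9378 × 10⁻⁵) = 340,128,247
N ≈ √340,128,247 ≈ 18,442.6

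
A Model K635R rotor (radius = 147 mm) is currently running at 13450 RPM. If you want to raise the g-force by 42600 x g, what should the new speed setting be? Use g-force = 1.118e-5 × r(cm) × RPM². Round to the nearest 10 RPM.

≈ 20980 RPM

r = 147 mm = 14.7 cm
Current RCF = 1.118 × 10⁻⁵ × 14.7 × (13450)² = 1.118 × 10⁻⁵ × 14.7 × 180,902,500 ≈ 29,730.6 × g
Target RCF = 29,730.6 + 42,600 = 72,330.6 × g
N² = 72,330.6 / (16.4346 × 10⁻⁵) = 440,111,716
N ≈ √440,111,716 ≈ 20,978.8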